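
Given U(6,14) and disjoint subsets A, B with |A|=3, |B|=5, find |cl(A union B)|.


|A union B| = 3 + 5 = 8 (disjoint).
In U(6,14), cl(S) = S if |S| < 6, else cl(S) = E.
Since 8 >= 6, cl(A union B) = E.
|cl(A union B)| = 14.

14


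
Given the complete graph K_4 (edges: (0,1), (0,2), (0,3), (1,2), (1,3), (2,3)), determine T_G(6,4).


T(K_4; x,y) = x^3 + 3x^2 + 4xy + 2x + y^3 + 3y^2 + 2y.
Substituting x=6, y=4:
= 216 + 108 + 96 + 12 + 64 + 48 + 8
= 552.

552


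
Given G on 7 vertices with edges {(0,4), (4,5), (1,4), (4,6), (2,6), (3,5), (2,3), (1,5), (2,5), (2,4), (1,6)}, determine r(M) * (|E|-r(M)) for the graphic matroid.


r(M) = |V| - c = 7 - 1 = 6.
nullity = |E| - r(M) = 11 - 6 = 5.
Product = 6 * 5 = 30.

30


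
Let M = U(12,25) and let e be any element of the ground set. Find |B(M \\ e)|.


Deleting e from U(12,25) gives U(12,24) since n > r.
Bases of U(12,24) = C(24,12) = 24! / (12! * 12!) = 2704156.

2704156


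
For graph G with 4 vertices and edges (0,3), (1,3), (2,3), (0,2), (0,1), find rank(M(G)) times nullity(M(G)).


r(M) = |V| - c = 4 - 1 = 3.
nullity = |E| - r(M) = 5 - 3 = 2.
Product = 3 * 2 = 6.

6


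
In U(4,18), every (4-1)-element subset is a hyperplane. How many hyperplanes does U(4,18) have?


Hyperplanes of U(4,18) are flats of rank 3.
In a uniform matroid, these are exactly the (3)-element subsets.
Count = C(18,3) = (18 * 17 * 16) / (1 * 2 * 3) = 816.

816


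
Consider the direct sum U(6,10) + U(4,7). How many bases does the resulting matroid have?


Bases of a direct sum M1 + M2: |B| = |B(M1)| * |B(M2)|.
|B(U(6,10))| = C(10,6) = 210.
|B(U(4,7))| = C(7,4) = 35.
Total bases = 210 * 35 = 7350.

7350


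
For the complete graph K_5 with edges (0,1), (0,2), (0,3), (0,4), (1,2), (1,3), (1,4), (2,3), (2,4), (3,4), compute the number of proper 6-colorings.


P(K_5, k) = k(k-1)(k-2)...(k-4).
P(6) = (6) * (5) * (4) * (3) * (2) = 720.

720


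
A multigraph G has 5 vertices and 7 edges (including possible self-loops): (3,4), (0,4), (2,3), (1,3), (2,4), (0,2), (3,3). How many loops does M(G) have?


In a graphic matroid, a loop is a self-loop edge (u,u) with rank 0.
Examining all 7 edges for self-loops...
Self-loops found: (3,3)
Number of loops = 1.

1


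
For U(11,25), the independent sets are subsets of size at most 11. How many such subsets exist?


Independent sets of U(11,25) are all subsets of size <= 11.
Count = C(25,0) + C(25,1) + C(25,2) + C(25,3) + C(25,4) + C(25,5) + C(25,6) + C(25,7) + C(25,8) + C(25,9) + C(25,10) + C(25,11)
     = 1 + 25 + 300 + 2300 + 12650 + 53130 + 177100 + 480700 + 1081575 + 2042975 + 3268760 + 4457400
     = 11576916.

11576916


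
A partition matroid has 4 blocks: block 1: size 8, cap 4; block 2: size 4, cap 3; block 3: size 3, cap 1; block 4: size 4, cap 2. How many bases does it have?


A basis picks exactly ci elements from block i.
Number of bases = product of C(|Si|, ci).
= C(8,4) * C(4,3) * C(3,1) * C(4,2)
= 70 * 4 * 3 * 6
= 5040.

5040


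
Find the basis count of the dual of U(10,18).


The dual of U(r,n) is U(n-r, n) = U(8,18).
Bases of U(8,18) are all (8)-element subsets.
|B(M*)| = C(18,8) = 18! / (8! * 10!) = 43758.

43758


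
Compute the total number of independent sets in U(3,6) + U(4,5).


For a direct sum, |I(M1+M2)| = |I(M1)| * |I(M2)|.
|I(U(3,6))| = sum C(6,k) for k=0..3 = 42.
|I(U(4,5))| = sum C(5,k) for k=0..4 = 31.
Total = 42 * 31 = 1302.

1302


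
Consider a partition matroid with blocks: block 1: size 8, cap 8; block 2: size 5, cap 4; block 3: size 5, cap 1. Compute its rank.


Rank of a partition matroid = sum of min(|Si|, ci) for each block.
= min(8,8) + min(5,4) + min(5,1)
= 8 + 4 + 1
= 13.

13


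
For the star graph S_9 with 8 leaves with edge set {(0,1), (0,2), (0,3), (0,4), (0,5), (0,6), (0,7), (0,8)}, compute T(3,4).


A star on 9 vertices is a tree with 8 edges.
T(x,y) = x^(8) for any tree.
T(3,4) = 3^8 = 6561.

6561


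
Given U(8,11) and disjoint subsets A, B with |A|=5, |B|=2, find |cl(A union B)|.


|A union B| = 5 + 2 = 7 (disjoint).
In U(8,11), cl(S) = S if |S| < 8, else cl(S) = E.
Since 7 < 8, cl(A union B) = A union B.
|cl(A union B)| = 7.

7


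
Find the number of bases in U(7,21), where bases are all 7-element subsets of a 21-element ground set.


Bases of U(7,21) are all 7-element subsets of the 21-element ground set.
Number of bases = C(21,7).
C(21,7) = 116280.

116280


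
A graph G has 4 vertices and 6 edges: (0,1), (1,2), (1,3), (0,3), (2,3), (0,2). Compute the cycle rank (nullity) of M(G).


Cycle rank (nullity) = |E| - r(M) = |E| - (|V| - c).
|E| = 6, |V| = 4, c = 1.
Nullity = 6 - (4 - 1) = 6 - 3 = 3.

3


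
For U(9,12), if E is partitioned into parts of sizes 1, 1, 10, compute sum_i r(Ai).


r(Ai) = min(|Ai|, 9) for each part.
Sum = min(1,9) + min(1,9) + min(10,9)
    = 1 + 1 + 9
    = 11.

11


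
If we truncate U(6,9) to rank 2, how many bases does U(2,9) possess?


Truncating U(6,9) to rank 2 gives U(2,9).
Bases of U(2,9) are all 2-element subsets of 9 elements.
Number of bases = (9 choose 2) = 36.

36


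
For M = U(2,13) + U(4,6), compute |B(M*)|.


(M1+M2)* = M1* + M2*.
M1* = U(11,13), bases: C(13,11) = 78.
M2* = U(2,6), bases: C(6,2) = 15.
|B(M*)| = 78 * 15 = 1170.

1170


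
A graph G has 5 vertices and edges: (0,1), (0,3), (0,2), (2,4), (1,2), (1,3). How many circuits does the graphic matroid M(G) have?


A circuit in a graphic matroid = edge set of a simple cycle.
G has 5 vertices and 6 edges.
Enumerating all minimal edge subsets forming cycles...
Total circuits found: 3.

3


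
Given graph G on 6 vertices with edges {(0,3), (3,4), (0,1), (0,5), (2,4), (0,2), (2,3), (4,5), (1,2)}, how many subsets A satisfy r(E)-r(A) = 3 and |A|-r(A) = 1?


R(x,y) = sum over A in 2^E of x^(r(E)-r(A)) * y^(|A|-r(A)).
G has 6 vertices, 9 edges. r(E) = 5.
Enumerate all 2^9 = 512 subsets.
Count subsets with r(E)-r(A)=3 and |A|-r(A)=1: 3.

3


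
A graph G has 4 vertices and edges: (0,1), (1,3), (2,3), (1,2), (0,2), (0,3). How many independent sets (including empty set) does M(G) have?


An independent set in a graphic matroid is an acyclic edge subset.
G has 4 vertices and 6 edges.
Enumerate all 2^6 = 64 subsets, checking for acyclicity.
Total independent sets = 38.

38


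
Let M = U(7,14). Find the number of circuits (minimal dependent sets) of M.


In U(7,14), circuits are the (8)-element subsets.
Any set of 8 elements is dependent, and removing any one element gives
an independent set of size 7, so it is a minimal dependent set.
Number of circuits = (14 choose 8) = 3003.

3003


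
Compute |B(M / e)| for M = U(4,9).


Contracting e from U(4,9) gives U(3,8).
Bases of U(3,8) = C(8,3) = 8! / (3! * 5!) = 56.

56


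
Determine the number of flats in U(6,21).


Flats of U(6,21): every subset of size < 6 is a flat, plus E itself.
Count = (21 choose 0) + (21 choose 1) + (21 choose 2) + (21 choose 3) + (21 choose 4) + (21 choose 5) + 1
     = 1 + 21 + 210 + 1330 + 5985 + 20349 + 1
     = 27897.

27897


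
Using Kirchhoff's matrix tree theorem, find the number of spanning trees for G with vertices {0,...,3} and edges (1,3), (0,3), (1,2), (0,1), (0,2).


By Kirchhoff's matrix tree theorem, the number of spanning trees equals
the determinant of any cofactor of the Laplacian matrix L.
G has 4 vertices and 5 edges.
Computing the (3 x 3) cofactor determinant gives 8.

8


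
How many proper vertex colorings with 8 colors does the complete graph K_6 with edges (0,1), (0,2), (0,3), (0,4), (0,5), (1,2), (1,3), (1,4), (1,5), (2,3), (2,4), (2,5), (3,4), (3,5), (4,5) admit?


P(K_6, k) = k(k-1)(k-2)...(k-5).
P(8) = (8) * (7) * (6) * (5) * (4) * (3) = 20160.

20160


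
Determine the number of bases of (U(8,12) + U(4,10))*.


(M1+M2)* = M1* + M2*.
M1* = U(4,12), bases: C(12,4) = 495.
M2* = U(6,10), bases: C(10,6) = 210.
|B(M*)| = 495 * 210 = 103950.

103950


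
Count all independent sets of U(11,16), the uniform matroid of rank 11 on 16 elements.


Independent sets of U(11,16) are all subsets of size <= 11.
Count = (16 choose 0) + (16 choose 1) + (16 choose 2) + (16 choose 3) + (16 choose 4) + (16 choose 5) + (16 choose 6) + (16 choose 7) + (16 choose 8) + (16 choose 9) + (16 choose 10) + (16 choose 11)
     = 1 + 16 + 120 + 560 + 1820 + 4368 + 8008 + 11440 + 12870 + 11440 + 8008 + 4368
     = 63019.

63019


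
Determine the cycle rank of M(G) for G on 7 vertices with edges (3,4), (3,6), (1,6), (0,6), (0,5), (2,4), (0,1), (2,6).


Cycle rank (nullity) = |E| - r(M) = |E| - (|V| - c).
|E| = 8, |V| = 7, c = 1.
Nullity = 8 - (7 - 1) = 8 - 6 = 2.

2


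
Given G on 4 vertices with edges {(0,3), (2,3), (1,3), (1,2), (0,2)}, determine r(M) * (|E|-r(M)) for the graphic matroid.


r(M) = |V| - c = 4 - 1 = 3.
nullity = |E| - r(M) = 5 - 3 = 2.
Product = 3 * 2 = 6.

6


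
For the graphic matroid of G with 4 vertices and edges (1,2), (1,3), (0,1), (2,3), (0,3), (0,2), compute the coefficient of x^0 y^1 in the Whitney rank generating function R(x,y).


R(x,y) = sum over A in 2^E of x^(r(E)-r(A)) * y^(|A|-r(A)).
G has 4 vertices, 6 edges. r(E) = 3.
Enumerate all 2^6 = 64 subsets.
Count subsets with r(E)-r(A)=0 and |A|-r(A)=1: 15.

15


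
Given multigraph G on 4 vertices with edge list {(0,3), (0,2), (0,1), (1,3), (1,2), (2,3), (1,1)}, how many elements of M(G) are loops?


In a graphic matroid, a loop is a self-loop edge (u,u) with rank 0.
Examining all 7 edges for self-loops...
Self-loops found: (1,1)
Number of loops = 1.

1


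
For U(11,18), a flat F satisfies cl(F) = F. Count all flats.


Flats of U(11,18): every subset of size < 11 is a flat, plus E itself.
Count = (18 choose 0) + (18 choose 1) + (18 choose 2) + (18 choose 3) + (18 choose 4) + (18 choose 5) + (18 choose 6) + (18 choose 7) + (18 choose 8) + (18 choose 9) + (18 choose 10) + 1
     = 1 + 18 + 153 + 816 + 3060 + 8568 + 18564 + 31824 + 43758 + 48620 + 43758 + 1
     = 199141.

199141


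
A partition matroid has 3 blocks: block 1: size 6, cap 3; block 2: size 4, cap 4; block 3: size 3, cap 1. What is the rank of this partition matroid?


Rank of a partition matroid = sum of min(|Si|, ci) for each block.
= min(6,3) + min(4,4) + min(3,1)
= 3 + 4 + 1
= 8.

8


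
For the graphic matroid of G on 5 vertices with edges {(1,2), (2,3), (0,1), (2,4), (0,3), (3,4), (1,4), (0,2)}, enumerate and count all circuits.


A circuit in a graphic matroid = edge set of a simple cycle.
G has 5 vertices and 8 edges.
Enumerating all minimal edge subsets forming cycles...
Total circuits found: 13.

13


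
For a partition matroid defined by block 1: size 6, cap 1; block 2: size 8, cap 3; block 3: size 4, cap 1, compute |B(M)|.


A basis picks exactly ci elements from block i.
Number of bases = product of C(|Si|, ci).
= C(6,1) * C(8,3) * C(4,1)
= 6 * 56 * 4
= 1344.

1344


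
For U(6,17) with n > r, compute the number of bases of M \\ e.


Deleting e from U(6,17) gives U(6,16) since n > r.
Bases of U(6,16) = C(16,6) = 8008.

8008


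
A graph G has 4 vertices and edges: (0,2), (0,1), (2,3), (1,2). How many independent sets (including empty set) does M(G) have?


An independent set in a graphic matroid is an acyclic edge subset.
G has 4 vertices and 4 edges.
Enumerate all 2^4 = 16 subsets, checking for acyclicity.
Total independent sets = 14.

14


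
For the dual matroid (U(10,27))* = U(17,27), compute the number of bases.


The dual of U(r,n) is U(n-r, n) = U(17,27).
Bases of U(17,27) are all (17)-element subsets.
|B(M*)| = (27 choose 17) = 8436285.

8436285


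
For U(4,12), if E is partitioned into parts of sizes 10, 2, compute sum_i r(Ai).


r(Ai) = min(|Ai|, 4) for each part.
Sum = min(10,4) + min(2,4)
    = 4 + 2
    = 6.

6


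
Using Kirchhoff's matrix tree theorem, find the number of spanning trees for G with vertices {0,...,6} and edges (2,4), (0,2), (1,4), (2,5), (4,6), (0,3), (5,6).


By Kirchhoff's matrix tree theorem, the number of spanning trees equals
the determinant of any cofactor of the Laplacian matrix L.
G has 7 vertices and 7 edges.
Computing the (6 x 6) cofactor determinant gives 4.

4


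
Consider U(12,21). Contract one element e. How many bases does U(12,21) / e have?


Contracting e from U(12,21) gives U(11,20).
Bases of U(11,20) = C(20,11) = 167960.

167960


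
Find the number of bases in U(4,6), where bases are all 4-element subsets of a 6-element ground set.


Bases of U(4,6) are all 4-element subsets of the 6-element ground set.
Number of bases = C(6,4).
C(6,4) = (6 * 5 * 4 * 3) / (1 * 2 * 3 * 4) = 15.

15


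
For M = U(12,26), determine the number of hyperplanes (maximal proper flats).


Hyperplanes of U(12,26) are flats of rank 11.
In a uniform matroid, these are exactly the (11)-element subsets.
Count = C(26,11) = 26! / (11! * 15!) = 7726160.

7726160


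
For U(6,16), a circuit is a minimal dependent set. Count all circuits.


In U(6,16), circuits are the (7)-element subsets.
Any set of 7 elements is dependent, and removing any one element gives
an independent set of size 6, so it is a minimal dependent set.
Number of circuits = C(16,7) = 11440.

11440


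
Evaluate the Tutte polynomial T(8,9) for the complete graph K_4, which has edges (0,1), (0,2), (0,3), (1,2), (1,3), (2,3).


T(K_4; x,y) = x^3 + 3x^2 + 4xy + 2x + y^3 + 3y^2 + 2y.
Substituting x=8, y=9:
= 512 + 192 + 288 + 16 + 729 + 243 + 18
= 1998.

1998


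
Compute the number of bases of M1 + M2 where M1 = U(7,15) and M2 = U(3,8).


Bases of a direct sum M1 + M2: |B| = |B(M1)| * |B(M2)|.
|B(U(7,15))| = C(15,7) = 6435.
|B(U(3,8))| = C(8,3) = 56.
Total bases = 6435 * 56 = 360360.

360360


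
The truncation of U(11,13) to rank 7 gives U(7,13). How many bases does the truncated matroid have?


Truncating U(11,13) to rank 7 gives U(7,13).
Bases of U(7,13) are all 7-element subsets of 13 elements.
Number of bases = C(13,7) = 1716.

1716


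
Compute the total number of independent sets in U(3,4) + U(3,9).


For a direct sum, |I(M1+M2)| = |I(M1)| * |I(M2)|.
|I(U(3,4))| = sum C(4,k) for k=0..3 = 15.
|I(U(3,9))| = sum C(9,k) for k=0..3 = 130.
Total = 15 * 130 = 1950.

1950


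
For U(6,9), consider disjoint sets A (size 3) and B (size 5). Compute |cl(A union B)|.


|A union B| = 3 + 5 = 8 (disjoint).
In U(6,9), cl(S) = S if |S| < 6, else cl(S) = E.
Since 8 >= 6, cl(A union B) = E.
|cl(A union B)| = 9.

9


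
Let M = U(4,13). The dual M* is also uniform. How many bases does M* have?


The dual of U(r,n) is U(n-r, n) = U(9,13).
Bases of U(9,13) are all (9)-element subsets.
|B(M*)| = C(13,9) = 13! / (9! * 4!) = 715.

715


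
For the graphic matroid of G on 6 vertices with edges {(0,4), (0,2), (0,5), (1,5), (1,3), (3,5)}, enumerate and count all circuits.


A circuit in a graphic matroid = edge set of a simple cycle.
G has 6 vertices and 6 edges.
Enumerating all minimal edge subsets forming cycles...
Total circuits found: 1.

1


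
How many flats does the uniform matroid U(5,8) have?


Flats of U(5,8): every subset of size < 5 is a flat, plus E itself.
Count = C(8,0) + C(8,1) + C(8,2) + C(8,3) + C(8,4) + 1
     = 1 + 8 + 28 + 56 + 70 + 1
     = 164.

164


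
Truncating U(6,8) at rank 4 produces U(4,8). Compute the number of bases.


Truncating U(6,8) to rank 4 gives U(4,8).
Bases of U(4,8) are all 4-element subsets of 8 elements.
Number of bases = C(8,4) = 8! / (4! * 4!) = 70.

70


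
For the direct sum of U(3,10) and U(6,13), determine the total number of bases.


Bases of a direct sum M1 + M2: |B| = |B(M1)| * |B(M2)|.
|B(U(3,10))| = C(10,3) = 120.
|B(U(6,13))| = C(13,6) = 1716.
Total bases = 120 * 1716 = 205920.

205920


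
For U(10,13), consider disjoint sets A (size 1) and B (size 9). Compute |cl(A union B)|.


|A union B| = 1 + 9 = 10 (disjoint).
In U(10,13), cl(S) = S if |S| < 10, else cl(S) = E.
Since 10 >= 10, cl(A union B) = E.
|cl(A union B)| = 13.

13


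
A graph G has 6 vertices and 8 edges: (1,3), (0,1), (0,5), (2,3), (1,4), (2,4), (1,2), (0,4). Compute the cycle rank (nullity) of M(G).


Cycle rank (nullity) = |E| - r(M) = |E| - (|V| - c).
|E| = 8, |V| = 6, c = 1.
Nullity = 8 - (6 - 1) = 8 - 5 = 3.

3


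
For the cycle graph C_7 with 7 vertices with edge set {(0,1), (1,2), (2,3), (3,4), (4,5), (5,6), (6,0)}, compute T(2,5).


T(C_7; x,y) = x + x^2 + ... + x^(6) + y.
T(2,5) = 2^1 + 2^2 + 2^3 + 2^4 + 2^5 + 2^6 + 5
= 2 + 4 + 8 + 16 + 32 + 64 + 5
= 131.

131


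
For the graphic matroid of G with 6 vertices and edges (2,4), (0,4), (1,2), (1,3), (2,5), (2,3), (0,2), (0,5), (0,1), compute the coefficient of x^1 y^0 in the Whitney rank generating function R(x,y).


R(x,y) = sum over A in 2^E of x^(r(E)-r(A)) * y^(|A|-r(A)).
G has 6 vertices, 9 edges. r(E) = 5.
Enumerate all 2^9 = 512 subsets.
Count subsets with r(E)-r(A)=1 and |A|-r(A)=0: 98.

98


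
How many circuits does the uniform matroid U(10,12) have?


In U(10,12), circuits are the (11)-element subsets.
Any set of 11 elements is dependent, and removing any one element gives
an independent set of size 10, so it is a minimal dependent set.
Number of circuits = C(12,11) = 12! / (11! * 1!) = 12.

12


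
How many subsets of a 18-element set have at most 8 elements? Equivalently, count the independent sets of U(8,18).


Independent sets of U(8,18) are all subsets of size <= 8.
Count = (18 choose 0) + (18 choose 1) + (18 choose 2) + (18 choose 3) + (18 choose 4) + (18 choose 5) + (18 choose 6) + (18 choose 7) + (18 choose 8)
     = 1 + 18 + 153 + 816 + 3060 + 8568 + 18564 + 31824 + 43758
     = 106762.

106762


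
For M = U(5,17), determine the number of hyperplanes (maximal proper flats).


Hyperplanes of U(5,17) are flats of rank 4.
In a uniform matroid, these are exactly the (4)-element subsets.
Count = C(17,4) = 17! / (4! * 13!) = 2380.

2380


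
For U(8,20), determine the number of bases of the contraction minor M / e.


Contracting e from U(8,20) gives U(7,19).
Bases of U(7,19) = C(19,7) = 19! / (7! * 12!) = 50388.

50388


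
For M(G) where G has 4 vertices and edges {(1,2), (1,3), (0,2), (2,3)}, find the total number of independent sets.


An independent set in a graphic matroid is an acyclic edge subset.
G has 4 vertices and 4 edges.
Enumerate all 2^4 = 16 subsets, checking for acyclicity.
Total independent sets = 14.

14


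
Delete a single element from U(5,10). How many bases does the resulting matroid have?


Deleting e from U(5,10) gives U(5,9) since n > r.
Bases of U(5,9) = (9 choose 5) = 126.

126


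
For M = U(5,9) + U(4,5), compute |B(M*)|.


(M1+M2)* = M1* + M2*.
M1* = U(4,9), bases: C(9,4) = 126.
M2* = U(1,5), bases: C(5,1) = 5.
|B(M*)| = 126 * 5 = 630.

630


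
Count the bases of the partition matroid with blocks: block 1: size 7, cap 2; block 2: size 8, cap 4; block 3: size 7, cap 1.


A basis picks exactly ci elements from block i.
Number of bases = product of C(|Si|, ci).
= C(7,2) * C(8,4) * C(7,1)
= 21 * 70 * 7
= 10290.

10290


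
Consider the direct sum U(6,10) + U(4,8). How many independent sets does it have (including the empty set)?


For a direct sum, |I(M1+M2)| = |I(M1)| * |I(M2)|.
|I(U(6,10))| = sum C(10,k) for k=0..6 = 848.
|I(U(4,8))| = sum C(8,k) for k=0..4 = 163.
Total = 848 * 163 = 138224.

138224


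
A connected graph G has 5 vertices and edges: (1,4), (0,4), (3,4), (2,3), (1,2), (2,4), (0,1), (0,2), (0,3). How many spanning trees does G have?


By Kirchhoff's matrix tree theorem, the number of spanning trees equals
the determinant of any cofactor of the Laplacian matrix L.
G has 5 vertices and 9 edges.
Computing the (4 x 4) cofactor determinant gives 75.

75


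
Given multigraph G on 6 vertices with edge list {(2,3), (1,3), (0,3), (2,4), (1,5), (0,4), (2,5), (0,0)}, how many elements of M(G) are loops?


In a graphic matroid, a loop is a self-loop edge (u,u) with rank 0.
Examining all 8 edges for self-loops...
Self-loops found: (0,0)
Number of loops = 1.

1


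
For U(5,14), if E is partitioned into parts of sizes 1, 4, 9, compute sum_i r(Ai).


r(Ai) = min(|Ai|, 5) for each part.
Sum = min(1,5) + min(4,5) + min(9,5)
    = 1 + 4 + 5
    = 10.

10


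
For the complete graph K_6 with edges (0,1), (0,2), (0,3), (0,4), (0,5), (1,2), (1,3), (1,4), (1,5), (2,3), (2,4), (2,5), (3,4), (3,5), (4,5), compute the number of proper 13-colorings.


P(K_6, k) = k(k-1)(k-2)...(k-5).
P(13) = (13) * (12) * (11) * (10) * (9) * (8) = 1235520.

1235520


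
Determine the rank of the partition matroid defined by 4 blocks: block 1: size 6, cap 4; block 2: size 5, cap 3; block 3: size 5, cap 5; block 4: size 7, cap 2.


Rank of a partition matroid = sum of min(|Si|, ci) for each block.
= min(6,4) + min(5,3) + min(5,5) + min(7,2)
= 4 + 3 + 5 + 2
= 14.

14


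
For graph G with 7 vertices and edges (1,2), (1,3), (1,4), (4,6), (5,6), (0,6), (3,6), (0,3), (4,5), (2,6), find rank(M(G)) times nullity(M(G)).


r(M) = |V| - c = 7 - 1 = 6.
nullity = |E| - r(M) = 10 - 6 = 4.
Product = 6 * 4 = 24.

24


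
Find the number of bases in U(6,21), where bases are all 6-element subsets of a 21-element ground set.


Bases of U(6,21) are all 6-element subsets of the 21-element ground set.
Number of bases = C(21,6).
C(21,6) = 21! / (6! * 15!) = 54264.

54264


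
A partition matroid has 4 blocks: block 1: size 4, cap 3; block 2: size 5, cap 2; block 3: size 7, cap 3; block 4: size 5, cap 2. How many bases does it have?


A basis picks exactly ci elements from block i.
Number of bases = product of C(|Si|, ci).
= C(4,3) * C(5,2) * C(7,3) * C(5,2)
= 4 * 10 * 35 * 10
= 14000.

14000


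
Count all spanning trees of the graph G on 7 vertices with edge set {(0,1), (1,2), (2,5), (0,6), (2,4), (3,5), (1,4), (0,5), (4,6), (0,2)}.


By Kirchhoff's matrix tree theorem, the number of spanning trees equals
the determinant of any cofactor of the Laplacian matrix L.
G has 7 vertices and 10 edges.
Computing the (6 x 6) cofactor determinant gives 61.

61


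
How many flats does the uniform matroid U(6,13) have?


Flats of U(6,13): every subset of size < 6 is a flat, plus E itself.
Count = C(13,0) + C(13,1) + C(13,2) + C(13,3) + C(13,4) + C(13,5) + 1
     = 1 + 13 + 78 + 286 + 715 + 1287 + 1
     = 2381.

2381


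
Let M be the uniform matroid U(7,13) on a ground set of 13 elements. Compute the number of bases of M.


Bases of U(7,13) are all 7-element subsets of the 13-element ground set.
Number of bases = C(13,7).
(13 choose 7) = 1716.

1716


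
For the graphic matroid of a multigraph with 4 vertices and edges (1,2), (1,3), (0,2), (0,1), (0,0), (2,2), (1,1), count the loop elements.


In a graphic matroid, a loop is a self-loop edge (u,u) with rank 0.
Examining all 7 edges for self-loops...
Self-loops found: (0,0), (2,2), (1,1)
Number of loops = 3.

3


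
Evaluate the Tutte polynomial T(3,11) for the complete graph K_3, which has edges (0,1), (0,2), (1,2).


T(K_3; x,y) = x^2 + x + y.
T(3,11) = 9 + 3 + 11 = 23.

23


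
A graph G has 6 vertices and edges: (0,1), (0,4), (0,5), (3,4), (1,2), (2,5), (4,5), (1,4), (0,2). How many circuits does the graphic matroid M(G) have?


A circuit in a graphic matroid = edge set of a simple cycle.
G has 6 vertices and 9 edges.
Enumerating all minimal edge subsets forming cycles...
Total circuits found: 13.

13


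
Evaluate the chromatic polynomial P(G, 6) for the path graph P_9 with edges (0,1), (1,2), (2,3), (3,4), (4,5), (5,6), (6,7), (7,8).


P(P_9, k) = k * (k-1)^(8).
P(6) = 6 * 5^8 = 6 * 390625 = 2343750.

2343750


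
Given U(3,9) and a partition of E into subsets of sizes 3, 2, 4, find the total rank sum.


r(Ai) = min(|Ai|, 3) for each part.
Sum = min(3,3) + min(2,3) + min(4,3)
    = 3 + 2 + 3
    = 8.

8


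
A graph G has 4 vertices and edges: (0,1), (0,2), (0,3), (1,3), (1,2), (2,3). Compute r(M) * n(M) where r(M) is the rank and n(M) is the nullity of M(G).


r(M) = |V| - c = 4 - 1 = 3.
nullity = |E| - r(M) = 6 - 3 = 3.
Product = 3 * 3 = 9.

9


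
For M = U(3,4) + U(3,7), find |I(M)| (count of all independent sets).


For a direct sum, |I(M1+M2)| = |I(M1)| * |I(M2)|.
|I(U(3,4))| = sum C(4,k) for k=0..3 = 15.
|I(U(3,7))| = sum C(7,k) for k=0..3 = 64.
Total = 15 * 64 = 960.

960


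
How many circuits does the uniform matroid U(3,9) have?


In U(3,9), circuits are the (4)-element subsets.
Any set of 4 elements is dependent, and removing any one element gives
an independent set of size 3, so it is a minimal dependent set.
Number of circuits = C(9,4) = (9 * 8 * 7 * 6) / (1 * 2 * 3 * 4) = 126.

126


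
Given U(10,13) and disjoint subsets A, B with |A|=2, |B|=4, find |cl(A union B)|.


|A union B| = 2 + 4 = 6 (disjoint).
In U(10,13), cl(S) = S if |S| < 10, else cl(S) = E.
Since 6 < 10, cl(A union B) = A union B.
|cl(A union B)| = 6.

6


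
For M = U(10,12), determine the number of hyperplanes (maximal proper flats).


Hyperplanes of U(10,12) are flats of rank 9.
In a uniform matroid, these are exactly the (9)-element subsets.
Count = C(12,9) = 220.

220


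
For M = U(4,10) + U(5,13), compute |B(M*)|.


(M1+M2)* = M1* + M2*.
M1* = U(6,10), bases: C(10,6) = 210.
M2* = U(8,13), bases: C(13,8) = 1287.
|B(M*)| = 210 * 1287 = 270270.

270270


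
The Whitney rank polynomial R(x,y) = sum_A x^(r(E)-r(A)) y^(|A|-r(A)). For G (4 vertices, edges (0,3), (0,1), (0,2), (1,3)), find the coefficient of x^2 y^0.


R(x,y) = sum over A in 2^E of x^(r(E)-r(A)) * y^(|A|-r(A)).
G has 4 vertices, 4 edges. r(E) = 3.
Enumerate all 2^4 = 16 subsets.
Count subsets with r(E)-r(A)=2 and |A|-r(A)=0: 4.

4


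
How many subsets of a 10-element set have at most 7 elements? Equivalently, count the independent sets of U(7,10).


Independent sets of U(7,10) are all subsets of size <= 7.
Count = C(10,0) + C(10,1) + C(10,2) + C(10,3) + C(10,4) + C(10,5) + C(10,6) + C(10,7)
     = 1 + 10 + 45 + 120 + 210 + 252 + 210 + 120
     = 968.

968


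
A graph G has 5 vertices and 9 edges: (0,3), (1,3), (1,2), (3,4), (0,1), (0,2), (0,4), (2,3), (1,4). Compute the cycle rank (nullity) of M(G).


Cycle rank (nullity) = |E| - r(M) = |E| - (|V| - c).
|E| = 9, |V| = 5, c = 1.
Nullity = 9 - (5 - 1) = 9 - 4 = 5.

5


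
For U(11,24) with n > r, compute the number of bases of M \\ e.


Deleting e from U(11,24) gives U(11,23) since n > r.
Bases of U(11,23) = (23 choose 11) = 1352078.

1352078


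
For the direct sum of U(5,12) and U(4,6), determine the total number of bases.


Bases of a direct sum M1 + M2: |B| = |B(M1)| * |B(M2)|.
|B(U(5,12))| = C(12,5) = 792.
|B(U(4,6))| = C(6,4) = 15.
Total bases = 792 * 15 = 11880.

11880


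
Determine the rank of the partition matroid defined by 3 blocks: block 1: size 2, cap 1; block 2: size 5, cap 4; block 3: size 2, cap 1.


Rank of a partition matroid = sum of min(|Si|, ci) for each block.
= min(2,1) + min(5,4) + min(2,1)
= 1 + 4 + 1
= 6.

6


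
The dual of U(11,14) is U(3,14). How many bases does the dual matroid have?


The dual of U(r,n) is U(n-r, n) = U(3,14).
Bases of U(3,14) are all (3)-element subsets.
|B(M*)| = C(14,3) = (14 * 13 * 12) / (1 * 2 * 3) = 364.

364


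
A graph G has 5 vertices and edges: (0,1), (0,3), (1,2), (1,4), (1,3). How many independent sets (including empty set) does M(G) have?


An independent set in a graphic matroid is an acyclic edge subset.
G has 5 vertices and 5 edges.
Enumerate all 2^5 = 32 subsets, checking for acyclicity.
Total independent sets = 28.

28


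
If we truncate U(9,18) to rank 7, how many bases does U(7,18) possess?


Truncating U(9,18) to rank 7 gives U(7,18).
Bases of U(7,18) are all 7-element subsets of 18 elements.
Number of bases = C(18,7) = 31824.

31824


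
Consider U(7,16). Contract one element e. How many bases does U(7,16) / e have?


Contracting e from U(7,16) gives U(6,15).
Bases of U(6,15) = (15 choose 6) = 5005.

5005


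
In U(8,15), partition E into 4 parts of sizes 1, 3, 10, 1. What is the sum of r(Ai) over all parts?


r(Ai) = min(|Ai|, 8) for each part.
Sum = min(1,8) + min(3,8) + min(10,8) + min(1,8)
    = 1 + 3 + 8 + 1
    = 13.

13


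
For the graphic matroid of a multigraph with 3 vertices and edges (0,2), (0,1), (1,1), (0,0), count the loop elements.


In a graphic matroid, a loop is a self-loop edge (u,u) with rank 0.
Examining all 4 edges for self-loops...
Self-loops found: (1,1), (0,0)
Number of loops = 2.

2


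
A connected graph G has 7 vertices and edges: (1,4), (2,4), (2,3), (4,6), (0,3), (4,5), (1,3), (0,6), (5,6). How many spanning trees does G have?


By Kirchhoff's matrix tree theorem, the number of spanning trees equals
the determinant of any cofactor of the Laplacian matrix L.
G has 7 vertices and 9 edges.
Computing the (6 x 6) cofactor determinant gives 44.

44


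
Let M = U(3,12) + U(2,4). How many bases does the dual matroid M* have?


(M1+M2)* = M1* + M2*.
M1* = U(9,12), bases: C(12,9) = 220.
M2* = U(2,4), bases: C(4,2) = 6.
|B(M*)| = 220 * 6 = 1320.

1320


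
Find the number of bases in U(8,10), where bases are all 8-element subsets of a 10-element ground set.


Bases of U(8,10) are all 8-element subsets of the 10-element ground set.
Number of bases = C(10,8).
C(10,8) = 10! / (8! * 2!) = 45.

45


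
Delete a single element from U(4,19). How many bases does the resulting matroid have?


Deleting e from U(4,19) gives U(4,18) since n > r.
Bases of U(4,18) = C(18,4) = 18! / (4! * 14!) = 3060.

3060


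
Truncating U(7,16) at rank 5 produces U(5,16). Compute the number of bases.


Truncating U(7,16) to rank 5 gives U(5,16).
Bases of U(5,16) are all 5-element subsets of 16 elements.
Number of bases = (16 choose 5) = 4368.

4368


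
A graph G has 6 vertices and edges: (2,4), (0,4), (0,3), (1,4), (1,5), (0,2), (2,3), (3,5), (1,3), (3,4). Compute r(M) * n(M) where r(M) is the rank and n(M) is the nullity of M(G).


r(M) = |V| - c = 6 - 1 = 5.
nullity = |E| - r(M) = 10 - 5 = 5.
Product = 5 * 5 = 25.

25


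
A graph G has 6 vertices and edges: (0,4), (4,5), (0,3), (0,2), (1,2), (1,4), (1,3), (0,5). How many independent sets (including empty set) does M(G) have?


An independent set in a graphic matroid is an acyclic edge subset.
G has 6 vertices and 8 edges.
Enumerate all 2^8 = 256 subsets, checking for acyclicity.
Total independent sets = 186.

186


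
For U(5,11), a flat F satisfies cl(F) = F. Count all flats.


Flats of U(5,11): every subset of size < 5 is a flat, plus E itself.
Count = C(11,0) + C(11,1) + C(11,2) + C(11,3) + C(11,4) + 1
     = 1 + 11 + 55 + 165 + 330 + 1
     = 563.

563


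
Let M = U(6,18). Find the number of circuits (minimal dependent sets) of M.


In U(6,18), circuits are the (7)-element subsets.
Any set of 7 elements is dependent, and removing any one element gives
an independent set of size 6, so it is a minimal dependent set.
Number of circuits = C(18,7) = 18! / (7! * 11!) = 31824.

31824


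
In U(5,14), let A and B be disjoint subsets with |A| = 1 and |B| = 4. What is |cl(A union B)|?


|A union B| = 1 + 4 = 5 (disjoint).
In U(5,14), cl(S) = S if |S| < 5, else cl(S) = E.
Since 5 >= 5, cl(A union B) = E.
|cl(A union B)| = 14.

14


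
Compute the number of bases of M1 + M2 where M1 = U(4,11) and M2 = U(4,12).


Bases of a direct sum M1 + M2: |B| = |B(M1)| * |B(M2)|.
|B(U(4,11))| = C(11,4) = 330.
|B(U(4,12))| = C(12,4) = 495.
Total bases = 330 * 495 = 163350.

163350


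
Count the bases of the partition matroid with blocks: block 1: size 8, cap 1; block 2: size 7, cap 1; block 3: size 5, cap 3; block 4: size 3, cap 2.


A basis picks exactly ci elements from block i.
Number of bases = product of C(|Si|, ci).
= C(8,1) * C(7,1) * C(5,3) * C(3,2)
= 8 * 7 * 10 * 3
= 1680.

1680


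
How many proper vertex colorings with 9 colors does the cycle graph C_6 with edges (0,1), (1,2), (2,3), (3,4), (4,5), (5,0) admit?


P(C_6, k) = (k-1)^6 + (-1)^6*(k-1).
P(9) = (8)^6 + 8
= 262144 + 8 = 262152.

262152


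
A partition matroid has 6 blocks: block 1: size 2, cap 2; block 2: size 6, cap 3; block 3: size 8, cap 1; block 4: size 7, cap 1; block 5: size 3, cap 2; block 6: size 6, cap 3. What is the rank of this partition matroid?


Rank of a partition matroid = sum of min(|Si|, ci) for each block.
= min(2,2) + min(6,3) + min(8,1) + min(7,1) + min(3,2) + min(6,3)
= 2 + 3 + 1 + 1 + 2 + 3
= 12.

12


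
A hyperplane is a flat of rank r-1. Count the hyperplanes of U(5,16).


Hyperplanes of U(5,16) are flats of rank 4.
In a uniform matroid, these are exactly the (4)-element subsets.
Count = (16 choose 4) = 1820.

1820


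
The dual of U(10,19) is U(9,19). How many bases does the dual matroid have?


The dual of U(r,n) is U(n-r, n) = U(9,19).
Bases of U(9,19) are all (9)-element subsets.
|B(M*)| = (19 choose 9) = 92378.

92378


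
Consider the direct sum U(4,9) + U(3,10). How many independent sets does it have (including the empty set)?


For a direct sum, |I(M1+M2)| = |I(M1)| * |I(M2)|.
|I(U(4,9))| = sum C(9,k) for k=0..4 = 256.
|I(U(3,10))| = sum C(10,k) for k=0..3 = 176.
Total = 256 * 176 = 45056.

45056


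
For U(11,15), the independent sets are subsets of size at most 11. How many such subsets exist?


Independent sets of U(11,15) are all subsets of size <= 11.
Count = C(15,0) + C(15,1) + C(15,2) + C(15,3) + C(15,4) + C(15,5) + C(15,6) + C(15,7) + C(15,8) + C(15,9) + C(15,10) + C(15,11)
     = 1 + 15 + 105 + 455 + 1365 + 3003 + 5005 + 6435 + 6435 + 5005 + 3003 + 1365
     = 32192.

32192


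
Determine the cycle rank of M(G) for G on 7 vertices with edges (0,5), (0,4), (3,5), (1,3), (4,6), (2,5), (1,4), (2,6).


Cycle rank (nullity) = |E| - r(M) = |E| - (|V| - c).
|E| = 8, |V| = 7, c = 1.
Nullity = 8 - (7 - 1) = 8 - 6 = 2.

2


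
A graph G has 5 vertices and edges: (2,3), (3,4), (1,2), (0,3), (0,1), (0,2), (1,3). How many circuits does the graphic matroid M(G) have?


A circuit in a graphic matroid = edge set of a simple cycle.
G has 5 vertices and 7 edges.
Enumerating all minimal edge subsets forming cycles...
Total circuits found: 7.

7


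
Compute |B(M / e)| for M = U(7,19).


Contracting e from U(7,19) gives U(6,18).
Bases of U(6,18) = C(18,6) = 18! / (6! * 12!) = 18564.

18564


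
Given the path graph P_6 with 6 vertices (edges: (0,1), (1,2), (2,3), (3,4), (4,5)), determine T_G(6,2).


A path on 6 vertices is a tree with 5 edges.
T(x,y) = x^(5) for any tree.
T(6,2) = 6^5 = 7776.

7776


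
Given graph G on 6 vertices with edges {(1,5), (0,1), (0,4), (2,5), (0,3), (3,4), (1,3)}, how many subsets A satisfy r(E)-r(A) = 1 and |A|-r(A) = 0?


R(x,y) = sum over A in 2^E of x^(r(E)-r(A)) * y^(|A|-r(A)).
G has 6 vertices, 7 edges. r(E) = 5.
Enumerate all 2^7 = 128 subsets.
Count subsets with r(E)-r(A)=1 and |A|-r(A)=0: 26.

26


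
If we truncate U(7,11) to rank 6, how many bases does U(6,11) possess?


Truncating U(7,11) to rank 6 gives U(6,11).
Bases of U(6,11) are all 6-element subsets of 11 elements.
Number of bases = (11 choose 6) = 462.

462


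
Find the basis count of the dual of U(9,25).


The dual of U(r,n) is U(n-r, n) = U(16,25).
Bases of U(16,25) are all (16)-element subsets.
|B(M*)| = C(25,16) = 2042975.

2042975


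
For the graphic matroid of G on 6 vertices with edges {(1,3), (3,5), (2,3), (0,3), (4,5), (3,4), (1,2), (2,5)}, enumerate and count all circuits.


A circuit in a graphic matroid = edge set of a simple cycle.
G has 6 vertices and 8 edges.
Enumerating all minimal edge subsets forming cycles...
Total circuits found: 6.

6


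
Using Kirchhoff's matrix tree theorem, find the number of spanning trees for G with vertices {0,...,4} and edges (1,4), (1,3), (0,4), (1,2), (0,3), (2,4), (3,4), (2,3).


By Kirchhoff's matrix tree theorem, the number of spanning trees equals
the determinant of any cofactor of the Laplacian matrix L.
G has 5 vertices and 8 edges.
Computing the (4 x 4) cofactor determinant gives 40.

40


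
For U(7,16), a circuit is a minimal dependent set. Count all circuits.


In U(7,16), circuits are the (8)-element subsets.
Any set of 8 elements is dependent, and removing any one element gives
an independent set of size 7, so it is a minimal dependent set.
Number of circuits = C(16,8) = 12870.

12870


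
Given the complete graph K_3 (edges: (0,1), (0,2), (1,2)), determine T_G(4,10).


T(K_3; x,y) = x^2 + x + y.
T(4,10) = 16 + 4 + 10 = 30.

30


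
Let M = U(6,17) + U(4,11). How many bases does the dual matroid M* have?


(M1+M2)* = M1* + M2*.
M1* = U(11,17), bases: C(17,11) = 12376.
M2* = U(7,11), bases: C(11,7) = 330.
|B(M*)| = 12376 * 330 = 4084080.

4084080


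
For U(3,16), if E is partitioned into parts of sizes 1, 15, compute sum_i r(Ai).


r(Ai) = min(|Ai|, 3) for each part.
Sum = min(1,3) + min(15,3)
    = 1 + 3
    = 4.

4


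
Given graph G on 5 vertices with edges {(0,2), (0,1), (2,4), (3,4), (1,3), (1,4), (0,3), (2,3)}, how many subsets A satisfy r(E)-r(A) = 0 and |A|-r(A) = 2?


R(x,y) = sum over A in 2^E of x^(r(E)-r(A)) * y^(|A|-r(A)).
G has 5 vertices, 8 edges. r(E) = 4.
Enumerate all 2^8 = 256 subsets.
Count subsets with r(E)-r(A)=0 and |A|-r(A)=2: 28.

28


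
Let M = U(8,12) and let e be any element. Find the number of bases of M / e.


Contracting e from U(8,12) gives U(7,11).
Bases of U(7,11) = (11 choose 7) = 330.

330


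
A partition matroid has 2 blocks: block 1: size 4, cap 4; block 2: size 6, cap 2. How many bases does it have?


A basis picks exactly ci elements from block i.
Number of bases = product of C(|Si|, ci).
= C(4,4) * C(6,2)
= 1 * 15
= 15.

15


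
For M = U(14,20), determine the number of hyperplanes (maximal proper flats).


Hyperplanes of U(14,20) are flats of rank 13.
In a uniform matroid, these are exactly the (13)-element subsets.
Count = (20 choose 13) = 77520.

77520


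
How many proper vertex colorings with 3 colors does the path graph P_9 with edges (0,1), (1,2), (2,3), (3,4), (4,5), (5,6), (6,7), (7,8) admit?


P(P_9, k) = k * (k-1)^(8).
P(3) = 3 * 2^8 = 3 * 256 = 768.

768


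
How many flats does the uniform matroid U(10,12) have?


Flats of U(10,12): every subset of size < 10 is a flat, plus E itself.
Count = C(12,0) + C(12,1) + C(12,2) + C(12,3) + C(12,4) + C(12,5) + C(12,6) + C(12,7) + C(12,8) + C(12,9) + 1
     = 1 + 12 + 66 + 220 + 495 + 792 + 924 + 792 + 495 + 220 + 1
     = 4018.

4018


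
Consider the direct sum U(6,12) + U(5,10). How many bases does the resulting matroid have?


Bases of a direct sum M1 + M2: |B| = |B(M1)| * |B(M2)|.
|B(U(6,12))| = C(12,6) = 924.
|B(U(5,10))| = C(10,5) = 252.
Total bases = 924 * 252 = 232848.

232848


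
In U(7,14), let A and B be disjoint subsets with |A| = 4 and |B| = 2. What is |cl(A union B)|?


|A union B| = 4 + 2 = 6 (disjoint).
In U(7,14), cl(S) = S if |S| < 7, else cl(S) = E.
Since 6 < 7, cl(A union B) = A union B.
|cl(A union B)| = 6.

6


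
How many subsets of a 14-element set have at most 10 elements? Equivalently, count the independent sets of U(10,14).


Independent sets of U(10,14) are all subsets of size <= 10.
Count = C(14,0) + C(14,1) + C(14,2) + C(14,3) + C(14,4) + C(14,5) + C(14,6) + C(14,7) + C(14,8) + C(14,9) + C(14,10)
     = 1 + 14 + 91 + 364 + 1001 + 2002 + 3003 + 3432 + 3003 + 2002 + 1001
     = 15914.

15914


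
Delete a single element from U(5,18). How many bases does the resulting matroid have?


Deleting e from U(5,18) gives U(5,17) since n > r.
Bases of U(5,17) = C(17,5) = 6188.

6188


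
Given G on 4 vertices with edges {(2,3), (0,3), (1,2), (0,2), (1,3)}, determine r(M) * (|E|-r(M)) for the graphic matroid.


r(M) = |V| - c = 4 - 1 = 3.
nullity = |E| - r(M) = 5 - 3 = 2.
Product = 3 * 2 = 6.

6


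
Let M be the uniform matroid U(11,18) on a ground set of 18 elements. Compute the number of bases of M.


Bases of U(11,18) are all 11-element subsets of the 18-element ground set.
Number of bases = C(18,11).
(18 choose 11) = 31824.

31824
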